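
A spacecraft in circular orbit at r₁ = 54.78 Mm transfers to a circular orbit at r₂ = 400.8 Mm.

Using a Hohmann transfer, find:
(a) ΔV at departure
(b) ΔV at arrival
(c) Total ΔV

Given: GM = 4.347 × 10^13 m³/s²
r₁ = 54.78 Mm = 5.478 × 10^7 m
r₂ = 400.8 Mm = 4.008 × 10^8 m
GM = 4.347 × 10^13 m³/s²
Transfer ellipse: a_t = (r₁ + r₂)/2 = 2.2779 × 10^8 m
Circular speed at r₁: v₁ = √(GM/r₁) = 890.807 m/s
Transfer speed at r₁ (periapsis): v₁ₜ = √(GM(2/r₁ − 1/a_t)) = 1181.63 m/s
(a) ΔV₁ = v₁ₜ − v₁ = 290.819 m/s ≈ 290.8 m/s
Circular speed at r₂: v₂ = √(GM/r₂) = 329.33 m/s
Transfer speed at r₂ (apoapsis): v₂ₜ = √(GM(2/r₂ − 1/a_t)) = 161.501 m/s
(b) ΔV₂ = v₂ − v₂ₜ = 167.829 m/s ≈ 167.8 m/s
(c) ΔV_total = ΔV₁ + ΔV₂ = 458.648 m/s ≈ 458.6 m/s

Final answer:
(a) ΔV₁ = 290.8 m/s
(b) ΔV₂ = 167.8 m/s
(c) ΔV_total = 458.6 m/s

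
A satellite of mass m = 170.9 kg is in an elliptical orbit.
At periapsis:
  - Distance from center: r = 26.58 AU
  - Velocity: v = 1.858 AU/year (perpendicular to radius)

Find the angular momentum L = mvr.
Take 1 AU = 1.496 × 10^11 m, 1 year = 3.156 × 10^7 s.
r = 26.58 AU = 3.97637 × 10^12 m
v = 1.858 AU/year = 8807.25 m/s
vr = 8807.25 × 3.97637 × 10^12 = 3.50209 × 10^16 m²/s
L = m × vr = 170.9 × 3.50209 × 10^16 = 5.98507 × 10^18 kg·m²/s ≈ 5.985 × 10^18 kg·m²/s

Final answer: L = 5.985 × 10^18 kg·m²/s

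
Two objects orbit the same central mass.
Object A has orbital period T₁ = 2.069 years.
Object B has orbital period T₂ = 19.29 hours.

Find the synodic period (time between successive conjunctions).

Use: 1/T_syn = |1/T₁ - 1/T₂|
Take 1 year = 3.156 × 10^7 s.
T₁ = 2.069 years = 6.52976 × 10^7 s
T₂ = 19.29 hours = 69444 s
1/T₁ = 1.53145 × 10^-8 s⁻¹
1/T₂ = 1.44001 × 10^-5 s⁻¹
|1/T₁ − 1/T₂| = 1.43848 × 10^-5 s⁻¹
T_syn = 1 / |1/T₁ − 1/T₂| = 69517.9 s ≈ 19.31 hours

Final answer: T_syn = 19.31 hours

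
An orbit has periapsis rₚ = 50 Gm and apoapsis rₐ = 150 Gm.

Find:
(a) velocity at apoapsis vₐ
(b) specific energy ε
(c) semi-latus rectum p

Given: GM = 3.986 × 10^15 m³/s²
rₚ = 50 Gm = 5 × 10^10 m
rₐ = 150 Gm = 1.5 × 10^11 m
GM = 3.986 × 10^15 m³/s²
a = (rₚ + rₐ)/2 = 1 × 10^11 m
e = (rₐ − rₚ)/(rₐ + rₚ) = (1 × 10^11) / (2 × 10^11) = 0.5
(a) vₐ² = GM (2/rₐ − 1/a) = 3.986 × 10^15 × (1.33333 × 10^-11 − 1 × 10^-11) = 13286.7 m²/s²;  vₐ = 115.268 m/s ≈ 115.3 m/s
(b) 2a = 2 × 10^11 m;  ε = −GM/(2a) = -19930 J/kg ≈ -19.93 kJ/kg
(c) 1 − e² = 0.75;  p = a(1 − e²) = 1 × 10^11 × 0.75 = 7.5 × 10^10 m ≈ 75 Gm

Final answer:
(a) velocity at apoapsis vₐ = 115.3 m/s
(b) specific energy ε = -19.93 kJ/kg
(c) semi-latus rectum p = 75 Gm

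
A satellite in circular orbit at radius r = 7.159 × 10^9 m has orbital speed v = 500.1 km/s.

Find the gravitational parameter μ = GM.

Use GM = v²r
r = 7.159 × 10^9 m
v = 500.1 km/s = 500100 m/s
v² = 2.501 × 10^11 m²/s²
GM = v²r = 2.501 × 10^11 × 7.159 × 10^9 = 1.79047 × 10^21 m³/s²
GM ≈ 1.79 × 10^21 m³/s²

Final answer: GM = 1.79 × 10^21 m³/s²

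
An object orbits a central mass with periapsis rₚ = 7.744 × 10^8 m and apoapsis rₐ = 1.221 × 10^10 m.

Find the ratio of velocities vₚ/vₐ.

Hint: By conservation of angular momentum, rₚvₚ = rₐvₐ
rₚ = 7.744 × 10^8 m
rₐ = 1.221 × 10^10 m
rₚvₚ = rₐvₐ  ⇒  vₚ/vₐ = rₐ/rₚ
vₚ/vₐ = (1.221 × 10^10) / (7.744 × 10^8) = 15.767

Final answer: vₚ/vₐ = 15.77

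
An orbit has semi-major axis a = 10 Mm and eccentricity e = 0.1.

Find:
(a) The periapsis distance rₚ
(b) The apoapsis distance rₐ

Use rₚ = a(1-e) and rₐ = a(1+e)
a = 10 Mm = 1 × 10^7 m
e = 0.1:  1 − e = 0.9,  1 + e = 1.1
(a) rₚ = a(1 − e) = 1 × 10^7 m × 0.9 = 9 × 10^6 m ≈ 9 Mm
(b) rₐ = a(1 + e) = 1 × 10^7 m × 1.1 = 1.1 × 10^7 m ≈ 11 Mm

Final answer:
(a) rₚ = 9 Mm
(b) rₐ = 11 Mm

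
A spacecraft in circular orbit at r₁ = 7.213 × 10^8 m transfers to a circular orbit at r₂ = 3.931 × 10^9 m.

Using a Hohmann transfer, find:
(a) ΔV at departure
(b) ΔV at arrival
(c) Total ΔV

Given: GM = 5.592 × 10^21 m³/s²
r₁ = 7.213 × 10^8 m
r₂ = 3.931 × 10^9 m
GM = 5.592 × 10^21 m³/s²
Transfer ellipse: a_t = (r₁ + r₂)/2 = 2.32615 × 10^9 m
Circular speed at r₁: v₁ = √(GM/r₁) = 2.78436 × 10^6 m/s
Transfer speed at r₁ (periapsis): v₁ₜ = √(GM(2/r₁ − 1/a_t)) = 3.61958 × 10^6 m/s
(a) ΔV₁ = v₁ₜ − v₁ = 835219 m/s ≈ 835.2 km/s
Circular speed at r₂: v₂ = √(GM/r₂) = 1.1927 × 10^6 m/s
Transfer speed at r₂ (apoapsis): v₂ₜ = √(GM(2/r₂ − 1/a_t)) = 664158 m/s
(b) ΔV₂ = v₂ − v₂ₜ = 528545 m/s ≈ 528.5 km/s
(c) ΔV_total = ΔV₁ + ΔV₂ = 1.36376 × 10^6 m/s ≈ 1364 km/s

Final answer:
(a) ΔV₁ = 835.2 km/s
(b) ΔV₂ = 528.5 km/s
(c) ΔV_total = 1364 km/s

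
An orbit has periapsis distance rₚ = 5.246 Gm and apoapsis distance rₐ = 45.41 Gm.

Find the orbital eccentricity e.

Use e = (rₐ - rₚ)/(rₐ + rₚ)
rₚ = 5.246 Gm = 5.246 × 10^9 m
rₐ = 45.41 Gm = 4.541 × 10^10 m
rₐ − rₚ = 4.0164 × 10^10 m
rₐ + rₚ = 5.0656 × 10^10 m
e = (rₐ − rₚ)/(rₐ + rₚ) = 0.792877

Final answer: e = 0.7929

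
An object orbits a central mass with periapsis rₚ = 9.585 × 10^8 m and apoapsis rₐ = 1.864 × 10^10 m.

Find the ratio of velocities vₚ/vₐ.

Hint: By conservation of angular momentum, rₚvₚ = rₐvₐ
rₚ = 9.585 × 10^8 m
rₐ = 1.864 × 10^10 m
rₚvₚ = rₐvₐ  ⇒  vₚ/vₐ = rₐ/rₚ
vₚ/vₐ = (1.864 × 10^10) / (9.585 × 10^8) = 19.4471

Final answer: vₚ/vₐ = 19.45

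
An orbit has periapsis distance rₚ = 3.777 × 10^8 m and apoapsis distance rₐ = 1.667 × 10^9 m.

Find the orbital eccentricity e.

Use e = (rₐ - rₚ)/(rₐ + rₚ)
rₚ = 3.777 × 10^8 m
rₐ = 1.667 × 10^9 m
rₐ − rₚ = 1.2893 × 10^9 m
rₐ + rₚ = 2.0447 × 10^9 m
e = (rₐ − rₚ)/(rₐ + rₚ) = 0.630557

Final answer: e = 0.6306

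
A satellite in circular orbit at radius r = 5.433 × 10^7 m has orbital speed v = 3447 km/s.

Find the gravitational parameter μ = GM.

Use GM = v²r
r = 5.433 × 10^7 m
v = 3447 km/s = 3.447 × 10^6 m/s
v² = 1.18818 × 10^13 m²/s²
GM = v²r = 1.18818 × 10^13 × 5.433 × 10^7 = 6.45539 × 10^20 m³/s²
GM ≈ 6.455 × 10^20 m³/s²

Final answer: GM = 6.455 × 10^20 m³/s²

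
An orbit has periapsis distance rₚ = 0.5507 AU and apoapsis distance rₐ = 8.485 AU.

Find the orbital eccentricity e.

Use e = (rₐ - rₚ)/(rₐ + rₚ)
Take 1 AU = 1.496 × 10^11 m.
rₚ = 0.5507 AU = 8.23847 × 10^10 m
rₐ = 8.485 AU = 1.26936 × 10^12 m
rₐ − rₚ = 1.18697 × 10^12 m
rₐ + rₚ = 1.35174 × 10^12 m
e = (rₐ − rₚ)/(rₐ + rₚ) = 0.878106

Final answer: e = 0.8781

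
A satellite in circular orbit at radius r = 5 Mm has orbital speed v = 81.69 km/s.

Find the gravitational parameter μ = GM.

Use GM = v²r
r = 5 Mm = 5 × 10^6 m
v = 81.69 km/s = 81690 m/s
v² = 6.67326 × 10^9 m²/s²
GM = v²r = 6.67326 × 10^9 × 5 × 10^6 = 3.33663 × 10^16 m³/s²
GM ≈ 3.337 × 10^16 m³/s²

Final answer: GM = 3.337 × 10^16 m³/s²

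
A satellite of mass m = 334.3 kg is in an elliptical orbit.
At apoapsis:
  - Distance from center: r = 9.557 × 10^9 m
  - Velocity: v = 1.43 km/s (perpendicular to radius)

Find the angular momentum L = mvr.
r = 9.557 × 10^9 m
v = 1.43 km/s = 1430 m/s
vr = 1430 × 9.557 × 10^9 = 1.36665 × 10^13 m²/s
L = m × vr = 334.3 × 1.36665 × 10^13 = 4.56871 × 10^15 kg·m²/s ≈ 4.569 × 10^15 kg·m²/s

Final answer: L = 4.569 × 10^15 kg·m²/s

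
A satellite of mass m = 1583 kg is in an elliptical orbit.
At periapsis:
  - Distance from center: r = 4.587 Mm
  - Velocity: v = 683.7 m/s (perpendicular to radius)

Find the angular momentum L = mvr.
r = 4.587 Mm = 4.587 × 10^6 m
v = 683.7 m/s
vr = 683.7 × 4.587 × 10^6 = 3.13613 × 10^9 m²/s
L = m × vr = 1583 × 3.13613 × 10^9 = 4.9645 × 10^12 kg·m²/s ≈ 4.964 × 10^12 kg·m²/s

Final answer: L = 4.964 × 10^12 kg·m²/s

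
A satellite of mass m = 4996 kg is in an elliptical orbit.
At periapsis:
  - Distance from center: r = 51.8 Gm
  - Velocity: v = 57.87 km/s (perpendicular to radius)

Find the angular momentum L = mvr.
r = 51.8 Gm = 5.18 × 10^10 m
v = 57.87 km/s = 57870 m/s
vr = 57870 × 5.18 × 10^10 = 2.99767 × 10^15 m²/s
L = m × vr = 4996 × 2.99767 × 10^15 = 1.49763 × 10^19 kg·m²/s ≈ 1.498 × 10^19 kg·m²/s

Final answer: L = 1.498 × 10^19 kg·m²/s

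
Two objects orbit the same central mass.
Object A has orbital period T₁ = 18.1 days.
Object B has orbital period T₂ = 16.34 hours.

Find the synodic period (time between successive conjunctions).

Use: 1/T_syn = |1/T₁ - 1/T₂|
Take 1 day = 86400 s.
T₁ = 18.1 days = 1.56384 × 10^6 s
T₂ = 16.34 hours = 58824 s
1/T₁ = 6.39452 × 10^-7 s⁻¹
1/T₂ = 1.69999 × 10^-5 s⁻¹
|1/T₁ − 1/T₂| = 1.63604 × 10^-5 s⁻¹
T_syn = 1 / |1/T₁ − 1/T₂| = 61123.2 s ≈ 16.98 hours

Final answer: T_syn = 16.98 hours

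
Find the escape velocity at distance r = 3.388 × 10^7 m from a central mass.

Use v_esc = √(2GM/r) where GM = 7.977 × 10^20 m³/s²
r = 3.388 × 10^7 m
GM = 7.977 × 10^20 m³/s²
2GM/r = 2 × (7.977 × 10^20) / (3.388 × 10^7) = 4.70897 × 10^13 m²/s²
v_esc = √(2GM/r) = 6.8622 × 10^6 m/s ≈ 6862 km/s

Final answer: 6862 km/s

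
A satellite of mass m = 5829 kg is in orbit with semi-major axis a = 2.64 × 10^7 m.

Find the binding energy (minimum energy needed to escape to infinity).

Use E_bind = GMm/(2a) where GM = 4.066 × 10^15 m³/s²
a = 2.64 × 10^7 m
GM = 4.066 × 10^15 m³/s²
m = 5829 kg
GMm = 4.066 × 10^15 × 5829 = 2.37007 × 10^19 m³·kg/s²
2a = 5.28 × 10^7 m
E_bind = GMm/(2a) = 4.48877 × 10^11 J ≈ 448.9 GJ

Final answer: 448.9 GJ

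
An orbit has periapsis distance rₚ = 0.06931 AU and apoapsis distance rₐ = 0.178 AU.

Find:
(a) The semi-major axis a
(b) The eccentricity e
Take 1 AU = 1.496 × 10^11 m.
rₚ = 0.06931 AU = 1.03688 × 10^10 m
rₐ = 0.178 AU = 2.66288 × 10^10 m
(a) a = (rₚ + rₐ)/2 = 1.84988 × 10^10 m ≈ 0.1237 AU
(b) e = (rₐ − rₚ)/(rₐ + rₚ) = (1.626 × 10^10) / (3.69976 × 10^10) = 0.439489

Final answer:
(a) a = 0.1237 AU
(b) e = 0.4395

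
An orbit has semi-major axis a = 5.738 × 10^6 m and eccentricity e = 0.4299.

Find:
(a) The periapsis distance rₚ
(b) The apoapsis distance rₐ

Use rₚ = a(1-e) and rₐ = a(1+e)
a = 5.738 × 10^6 m
e = 0.4299:  1 − e = 0.5701,  1 + e = 1.4299
(a) rₚ = a(1 − e) = 5.738 × 10^6 m × 0.5701 = 3.27123 × 10^6 m ≈ 3.271 × 10^6 m
(b) rₐ = a(1 + e) = 5.738 × 10^6 m × 1.4299 = 8.20477 × 10^6 m ≈ 8.205 × 10^6 m

Final answer:
(a) rₚ = 3.271 × 10^6 m
(b) rₐ = 8.205 × 10^6 m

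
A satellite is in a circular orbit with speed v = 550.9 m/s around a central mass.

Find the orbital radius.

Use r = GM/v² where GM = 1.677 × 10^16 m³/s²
v = 550.9 m/s
GM = 1.677 × 10^16 m³/s²
v² = 303491 m²/s²
r = GM/v² = (1.677 × 10^16) / 303491 = 5.5257 × 10^10 m ≈ 5.526 × 10^10 m

Final answer: 5.526 × 10^10 m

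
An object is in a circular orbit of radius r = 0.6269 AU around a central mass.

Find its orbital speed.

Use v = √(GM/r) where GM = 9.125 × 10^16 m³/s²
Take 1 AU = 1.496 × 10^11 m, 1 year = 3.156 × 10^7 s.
r = 0.6269 AU = 9.37842 × 10^10 m
GM = 9.125 × 10^16 m³/s²
GM/r = (9.125 × 10^16) / (9.37842 × 10^10) = 972978 m²/s²
v = √(GM/r) = 986.396 m/s ≈ 0.2081 AU/year

Final answer: 0.2081 AU/year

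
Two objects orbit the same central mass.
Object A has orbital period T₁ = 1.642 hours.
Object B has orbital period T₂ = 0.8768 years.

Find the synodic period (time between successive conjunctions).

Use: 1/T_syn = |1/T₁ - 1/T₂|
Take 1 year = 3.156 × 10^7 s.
T₁ = 1.642 hours = 5911.2 s
T₂ = 0.8768 years = 2.76718 × 10^7 s
1/T₁ = 0.00016917 s⁻¹
1/T₂ = 3.61379 × 10^-8 s⁻¹
|1/T₁ − 1/T₂| = 0.000169134 s⁻¹
T_syn = 1 / |1/T₁ − 1/T₂| = 5912.46 s ≈ 1.642 hours

Final answer: T_syn = 1.642 hours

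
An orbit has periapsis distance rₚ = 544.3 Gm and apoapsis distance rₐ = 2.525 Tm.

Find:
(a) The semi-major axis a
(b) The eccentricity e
rₚ = 544.3 Gm = 5.443 × 10^11 m
rₐ = 2.525 Tm = 2.525 × 10^12 m
(a) a = (rₚ + rₐ)/2 = 1.53465 × 10^12 m ≈ 1.535 Tm
(b) e = (rₐ − rₚ)/(rₐ + rₚ) = (1.9807 × 10^12) / (3.0693 × 10^12) = 0.645326

Final answer:
(a) a = 1.535 Tm
(b) e = 0.6453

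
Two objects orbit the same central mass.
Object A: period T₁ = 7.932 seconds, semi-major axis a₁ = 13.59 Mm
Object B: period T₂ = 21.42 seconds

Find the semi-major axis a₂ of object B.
T₁ = 7.932 seconds
T₂ = 21.42 seconds
a₁ = 13.59 Mm = 1.359 × 10^7 m
Kepler's third law: (T₂/T₁)² = (a₂/a₁)³  ⇒  a₂ = a₁ (T₂/T₁)^(2/3)
T₂/T₁ = 2.70045
(T₂/T₁)^(2/3) = 1.93921
a₂ = 1.359 × 10^7 m × 1.93921 = 2.63538 × 10^7 m ≈ 26.35 Mm

Final answer: a₂ = 26.35 Mm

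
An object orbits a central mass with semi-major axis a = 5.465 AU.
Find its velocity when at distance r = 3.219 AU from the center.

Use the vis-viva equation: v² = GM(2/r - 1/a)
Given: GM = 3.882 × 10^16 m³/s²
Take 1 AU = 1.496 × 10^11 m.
a = 5.465 AU = 8.17564 × 10^11 m
r = 3.219 AU = 4.81562 × 10^11 m
GM = 3.882 × 10^16 m³/s²
2/r − 1/a = 4.15315 × 10^-12 − 1.22315 × 10^-12 = 2.93 × 10^-12 m⁻¹
v² = GM (2/r − 1/a) = 113743 m²/s²
v = 337.258 m/s ≈ 337.3 m/s

Final answer: 337.3 m/s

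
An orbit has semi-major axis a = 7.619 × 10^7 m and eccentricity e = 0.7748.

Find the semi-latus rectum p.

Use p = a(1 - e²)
a = 7.619 × 10^7 m
e = 0.7748,  e² = 0.600315,  1 − e² = 0.399685
p = a(1 − e²) = 7.619 × 10^7 m × 0.399685 = 3.0452 × 10^7 m ≈ 3.045 × 10^7 m

Final answer: p = 3.045 × 10^7 m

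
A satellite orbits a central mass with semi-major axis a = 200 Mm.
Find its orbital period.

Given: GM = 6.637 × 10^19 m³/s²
a = 200 Mm = 2 × 10^8 m
GM = 6.637 × 10^19 m³/s²
a³ = 8 × 10^24 m³
T = 2π √(a³/GM) = 2π √((8 × 10^24) / (6.637 × 10^19)) = 2π × 347.184 s
T = 2181.42 s ≈ 36.36 minutes

Final answer: 36.36 minutes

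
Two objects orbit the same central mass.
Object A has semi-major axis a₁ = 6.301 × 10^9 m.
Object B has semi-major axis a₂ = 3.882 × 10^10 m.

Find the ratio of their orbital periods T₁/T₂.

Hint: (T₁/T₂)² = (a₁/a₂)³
a₁ = 6.301 × 10^9 m
a₂ = 3.882 × 10^10 m
a₁/a₂ = 0.162313
T₁/T₂ = (a₁/a₂)^(3/2) = (0.162313)^1.5 = 0.0653929

Final answer: T₁/T₂ = 0.06539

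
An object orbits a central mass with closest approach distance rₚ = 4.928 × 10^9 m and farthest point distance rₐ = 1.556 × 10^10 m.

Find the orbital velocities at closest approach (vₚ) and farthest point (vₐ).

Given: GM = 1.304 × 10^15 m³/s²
rₚ = 4.928 × 10^9 m
rₐ = 1.556 × 10^10 m
GM = 1.304 × 10^15 m³/s²
a = (rₚ + rₐ)/2 = 1.0244 × 10^10 m
Vis-viva: v² = GM (2/r − 1/a)
vₚ² = 1.304 × 10^15 × (4.05844 × 10^-10 − 9.76181 × 10^-11) = 401927 m²/s²
vₚ = 633.977 m/s ≈ 634 m/s
vₐ² = 1.304 × 10^15 × (1.28535 × 10^-10 − 9.76181 × 10^-11) = 40315.2 m²/s²
vₐ = 200.787 m/s ≈ 200.8 m/s

Final answer: vₚ = 634 m/s, vₐ = 200.8 m/s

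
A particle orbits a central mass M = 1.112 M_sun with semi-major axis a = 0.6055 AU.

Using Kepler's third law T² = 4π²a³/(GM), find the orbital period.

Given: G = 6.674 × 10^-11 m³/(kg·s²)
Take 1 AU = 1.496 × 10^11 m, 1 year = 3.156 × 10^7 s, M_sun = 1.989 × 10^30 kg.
M = 1.112 M_sun = 2.21177 × 10^30 kg
GM = G × M = 6.674 × 10^-11 × 2.21177 × 10^30 = 1.47613 × 10^20 m³/s²
a = 0.6055 AU = 9.05828 × 10^10 m
a³ = 7.43254 × 10^32 m³
T = 2π √(a³/GM) = 2π √((7.43254 × 10^32) / (1.47613 × 10^20)) = 2π × 2.24391 × 10^6 s
T = 1.40989 × 10^7 s ≈ 0.4467 years

Final answer: 0.4467 years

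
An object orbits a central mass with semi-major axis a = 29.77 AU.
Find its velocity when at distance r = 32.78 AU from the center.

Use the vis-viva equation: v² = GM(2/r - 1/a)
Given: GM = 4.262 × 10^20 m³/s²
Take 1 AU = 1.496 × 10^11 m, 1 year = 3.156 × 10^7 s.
a = 29.77 AU = 4.45359 × 10^12 m
r = 32.78 AU = 4.90389 × 10^12 m
GM = 4.262 × 10^20 m³/s²
2/r − 1/a = 4.0784 × 10^-13 − 2.24538 × 10^-13 = 1.83302 × 10^-13 m⁻¹
v² = GM (2/r − 1/a) = 7.81232 × 10^7 m²/s²
v = 8838.73 m/s ≈ 1.865 AU/year

Final answer: 1.865 AU/year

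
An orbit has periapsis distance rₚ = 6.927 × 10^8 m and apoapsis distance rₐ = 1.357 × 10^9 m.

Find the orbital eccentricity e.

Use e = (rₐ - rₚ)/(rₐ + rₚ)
rₚ = 6.927 × 10^8 m
rₐ = 1.357 × 10^9 m
rₐ − rₚ = 6.643 × 10^8 m
rₐ + rₚ = 2.0497 × 10^9 m
e = (rₐ − rₚ)/(rₐ + rₚ) = 0.324096

Final answer: e = 0.3241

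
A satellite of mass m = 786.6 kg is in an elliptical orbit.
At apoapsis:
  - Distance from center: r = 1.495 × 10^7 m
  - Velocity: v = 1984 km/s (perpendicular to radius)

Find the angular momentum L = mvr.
r = 1.495 × 10^7 m
v = 1984 km/s = 1.984 × 10^6 m/s
vr = 1.984 × 10^6 × 1.495 × 10^7 = 2.96608 × 10^13 m²/s
L = m × vr = 786.6 × 2.96608 × 10^13 = 2.33312 × 10^16 kg·m²/s ≈ 2.333 × 10^16 kg·m²/s

Final answer: L = 2.333 × 10^16 kg·m²/s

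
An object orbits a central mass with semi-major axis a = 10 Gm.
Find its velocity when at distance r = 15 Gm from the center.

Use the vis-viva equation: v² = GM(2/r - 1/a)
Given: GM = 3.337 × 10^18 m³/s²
a = 10 Gm = 1 × 10^10 m
r = 15 Gm = 1.5 × 10^10 m
GM = 3.337 × 10^18 m³/s²
2/r − 1/a = 1.33333 × 10^-10 − 1 × 10^-10 = 3.33333 × 10^-11 m⁻¹
v² = GM (2/r − 1/a) = 1.11233 × 10^8 m²/s²
v = 10546.7 m/s ≈ 10.55 km/s

Final answer: 10.55 km/s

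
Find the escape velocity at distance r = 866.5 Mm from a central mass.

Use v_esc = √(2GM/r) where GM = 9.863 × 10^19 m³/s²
r = 866.5 Mm = 8.665 × 10^8 m
GM = 9.863 × 10^19 m³/s²
2GM/r = 2 × (9.863 × 10^19) / (8.665 × 10^8) = 2.27651 × 10^11 m²/s²
v_esc = √(2GM/r) = 477128 m/s ≈ 477.1 km/s

Final answer: 477.1 km/s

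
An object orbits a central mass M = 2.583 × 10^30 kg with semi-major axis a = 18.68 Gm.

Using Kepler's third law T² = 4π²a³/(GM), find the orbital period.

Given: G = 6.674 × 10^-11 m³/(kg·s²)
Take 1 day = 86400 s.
M = 2.583 × 10^30 kg
GM = G × M = 6.674 × 10^-11 × 2.583 × 10^30 = 1.72389 × 10^20 m³/s²
a = 18.68 Gm = 1.868 × 10^10 m
a³ = 6.51824 × 10^30 m³
T = 2π √(a³/GM) = 2π √((6.51824 × 10^30) / (1.72389 × 10^20)) = 2π × 194451 s
T = 1.22177 × 10^6 s ≈ 14.14 days

Final answer: 14.14 days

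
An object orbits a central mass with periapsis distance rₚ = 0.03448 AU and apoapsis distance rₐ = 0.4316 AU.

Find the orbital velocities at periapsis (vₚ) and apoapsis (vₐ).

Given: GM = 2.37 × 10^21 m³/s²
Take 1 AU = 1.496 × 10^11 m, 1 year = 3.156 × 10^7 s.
rₚ = 0.03448 AU = 5.15821 × 10^9 m
rₐ = 0.4316 AU = 6.45674 × 10^10 m
GM = 2.37 × 10^21 m³/s²
a = (rₚ + rₐ)/2 = 3.48628 × 10^10 m
Vis-viva: v² = GM (2/r − 1/a)
vₚ² = 2.37 × 10^21 × (3.87732 × 10^-10 − 2.86839 × 10^-11) = 8.50943 × 10^11 m²/s²
vₚ = 922466 m/s ≈ 194.6 AU/year
vₐ² = 2.37 × 10^21 × (3.09754 × 10^-11 − 2.86839 × 10^-11) = 5.4309 × 10^9 m²/s²
vₐ = 73694.7 m/s ≈ 15.55 AU/year

Final answer: vₚ = 194.6 AU/year, vₐ = 15.55 AU/year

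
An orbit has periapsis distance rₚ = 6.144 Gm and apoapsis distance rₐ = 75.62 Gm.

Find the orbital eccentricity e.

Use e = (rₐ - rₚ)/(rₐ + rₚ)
rₚ = 6.144 Gm = 6.144 × 10^9 m
rₐ = 75.62 Gm = 7.562 × 10^10 m
rₐ − rₚ = 6.9476 × 10^10 m
rₐ + rₚ = 8.1764 × 10^10 m
e = (rₐ − rₚ)/(rₐ + rₚ) = 0.849714

Final answer: e = 0.8497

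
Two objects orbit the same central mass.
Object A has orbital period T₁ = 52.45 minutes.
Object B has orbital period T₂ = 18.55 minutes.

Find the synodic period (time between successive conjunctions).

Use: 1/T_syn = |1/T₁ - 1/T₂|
T₁ = 52.45 minutes = 3147 s
T₂ = 18.55 minutes = 1113 s
1/T₁ = 0.000317763 s⁻¹
1/T₂ = 0.000898473 s⁻¹
|1/T₁ − 1/T₂| = 0.00058071 s⁻¹
T_syn = 1 / |1/T₁ − 1/T₂| = 1722.03 s ≈ 28.7 minutes

Final answer: T_syn = 28.7 minutes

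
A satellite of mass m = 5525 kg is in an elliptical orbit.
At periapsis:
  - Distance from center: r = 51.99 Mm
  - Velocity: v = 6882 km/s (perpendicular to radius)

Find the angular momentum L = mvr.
r = 51.99 Mm = 5.199 × 10^7 m
v = 6882 km/s = 6.882 × 10^6 m/s
vr = 6.882 × 10^6 × 5.199 × 10^7 = 3.57795 × 10^14 m²/s
L = m × vr = 5525 × 3.57795 × 10^14 = 1.97682 × 10^18 kg·m²/s ≈ 1.977 × 10^18 kg·m²/s

Final answer: L = 1.977 × 10^18 kg·m²/s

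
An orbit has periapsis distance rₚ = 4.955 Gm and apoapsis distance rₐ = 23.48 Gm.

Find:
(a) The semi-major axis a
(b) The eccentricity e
rₚ = 4.955 Gm = 4.955 × 10^9 m
rₐ = 23.48 Gm = 2.348 × 10^10 m
(a) a = (rₚ + rₐ)/2 = 1.42175 × 10^10 m ≈ 14.22 Gm
(b) e = (rₐ − rₚ)/(rₐ + rₚ) = (1.8525 × 10^10) / (2.8435 × 10^10) = 0.651486

Final answer:
(a) a = 14.22 Gm
(b) e = 0.6515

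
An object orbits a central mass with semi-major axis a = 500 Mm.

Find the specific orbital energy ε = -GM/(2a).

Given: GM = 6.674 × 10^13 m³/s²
a = 500 Mm = 5 × 10^8 m
GM = 6.674 × 10^13 m³/s²
2a = 1 × 10^9 m
ε = −GM/(2a) = -66740 J/kg ≈ -66.74 kJ/kg

Final answer: -66.74 kJ/kg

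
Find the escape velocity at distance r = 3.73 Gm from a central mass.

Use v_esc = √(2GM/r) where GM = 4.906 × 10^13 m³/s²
r = 3.73 Gm = 3.73 × 10^9 m
GM = 4.906 × 10^13 m³/s²
2GM/r = 2 × (4.906 × 10^13) / (3.73 × 10^9) = 26305.6 m²/s²
v_esc = √(2GM/r) = 162.19 m/s ≈ 162.2 m/s

Final answer: 162.2 m/s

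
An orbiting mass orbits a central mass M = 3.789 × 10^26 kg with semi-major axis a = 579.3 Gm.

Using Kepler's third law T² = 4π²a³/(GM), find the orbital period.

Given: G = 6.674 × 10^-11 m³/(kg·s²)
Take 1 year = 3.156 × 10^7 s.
M = 3.789 × 10^26 kg
GM = G × M = 6.674 × 10^-11 × 3.789 × 10^26 = 2.52878 × 10^16 m³/s²
a = 579.3 Gm = 5.793 × 10^11 m
a³ = 1.94406 × 10^35 m³
T = 2π √(a³/GM) = 2π √((1.94406 × 10^35) / (2.52878 × 10^16)) = 2π × 2.77268 × 10^9 s
T = 1.74213 × 10^10 s ≈ 552 years

Final answer: 552 years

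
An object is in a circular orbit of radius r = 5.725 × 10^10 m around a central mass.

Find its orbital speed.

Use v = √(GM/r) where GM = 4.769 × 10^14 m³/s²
r = 5.725 × 10^10 m
GM = 4.769 × 10^14 m³/s²
GM/r = (4.769 × 10^14) / (5.725 × 10^10) = 8330.13 m²/s²
v = √(GM/r) = 91.2696 m/s ≈ 91.27 m/s

Final answer: 91.27 m/s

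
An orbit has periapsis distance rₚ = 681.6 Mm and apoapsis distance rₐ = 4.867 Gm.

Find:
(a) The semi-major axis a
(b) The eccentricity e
rₚ = 681.6 Mm = 6.816 × 10^8 m
rₐ = 4.867 Gm = 4.867 × 10^9 m
(a) a = (rₚ + rₐ)/2 = 2.7743 × 10^9 m ≈ 2.774 Gm
(b) e = (rₐ − rₚ)/(rₐ + rₚ) = (4.1854 × 10^9) / (5.5486 × 10^9) = 0.754316

Final answer:
(a) a = 2.774 Gm
(b) e = 0.7543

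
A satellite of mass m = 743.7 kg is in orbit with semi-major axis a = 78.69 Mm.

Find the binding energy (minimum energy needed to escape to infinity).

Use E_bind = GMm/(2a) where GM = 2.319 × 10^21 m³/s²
a = 78.69 Mm = 7.869 × 10^7 m
GM = 2.319 × 10^21 m³/s²
m = 743.7 kg
GMm = 2.319 × 10^21 × 743.7 = 1.72464 × 10^24 m³·kg/s²
2a = 1.5738 × 10^8 m
E_bind = GMm/(2a) = 1.09584 × 10^16 J ≈ 10.96 PJ

Final answer: 10.96 PJ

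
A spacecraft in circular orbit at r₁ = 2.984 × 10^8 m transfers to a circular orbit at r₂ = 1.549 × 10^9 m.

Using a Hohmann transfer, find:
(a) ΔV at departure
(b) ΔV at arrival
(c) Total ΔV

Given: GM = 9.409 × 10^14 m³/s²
r₁ = 2.984 × 10^8 m
r₂ = 1.549 × 10^9 m
GM = 9.409 × 10^14 m³/s²
Transfer ellipse: a_t = (r₁ + r₂)/2 = 9.237 × 10^8 m
Circular speed at r₁: v₁ = √(GM/r₁) = 1775.71 m/s
Transfer speed at r₁ (periapsis): v₁ₜ = √(GM(2/r₁ − 1/a_t)) = 2299.5 m/s
(a) ΔV₁ = v₁ₜ − v₁ = 523.784 m/s ≈ 523.8 m/s
Circular speed at r₂: v₂ = √(GM/r₂) = 779.374 m/s
Transfer speed at r₂ (apoapsis): v₂ₜ = √(GM(2/r₂ − 1/a_t)) = 442.976 m/s
(b) ΔV₂ = v₂ − v₂ₜ = 336.398 m/s ≈ 336.4 m/s
(c) ΔV_total = ΔV₁ + ΔV₂ = 860.183 m/s ≈ 860.2 m/s

Final answer:
(a) ΔV₁ = 523.8 m/s
(b) ΔV₂ = 336.4 m/s
(c) ΔV_total = 860.2 m/s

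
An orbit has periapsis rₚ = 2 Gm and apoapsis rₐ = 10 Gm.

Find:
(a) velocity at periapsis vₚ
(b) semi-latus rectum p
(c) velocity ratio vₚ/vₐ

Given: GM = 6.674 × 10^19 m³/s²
rₚ = 2 Gm = 2 × 10^9 m
rₐ = 10 Gm = 1 × 10^10 m
GM = 6.674 × 10^19 m³/s²
a = (rₚ + rₐ)/2 = 6 × 10^9 m
e = (rₐ − rₚ)/(rₐ + rₚ) = (8 × 10^9) / (1.2 × 10^10) = 0.666667
(a) vₚ² = GM (2/rₚ − 1/a) = 6.674 × 10^19 × (1 × 10^-9 − 1.66667 × 10^-10) = 5.56167 × 10^10 m²/s²;  vₚ = 235832 m/s ≈ 235.8 km/s
(b) 1 − e² = 0.555556;  p = a(1 − e²) = 6 × 10^9 × 0.555556 = 3.33333 × 10^9 m ≈ 3.333 Gm
(c) vₚ/vₐ = rₐ/rₚ (angular momentum) = (1 × 10^10) / (2 × 10^9) = 5 ≈ 5

Final answer:
(a) velocity at periapsis vₚ = 235.8 km/s
(b) semi-latus rectum p = 3.333 Gm
(c) velocity ratio vₚ/vₐ = 5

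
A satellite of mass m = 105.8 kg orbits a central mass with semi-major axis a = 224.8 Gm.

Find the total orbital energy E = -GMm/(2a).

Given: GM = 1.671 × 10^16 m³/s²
a = 224.8 Gm = 2.248 × 10^11 m
GM = 1.671 × 10^16 m³/s²
2a = 4.496 × 10^11 m
GMm = 1.671 × 10^16 × 105.8 = 1.76792 × 10^18 m³·kg/s²
E = −GMm/(2a) = -3.9322 × 10^6 J ≈ -3.932 MJ

Final answer: -3.932 MJ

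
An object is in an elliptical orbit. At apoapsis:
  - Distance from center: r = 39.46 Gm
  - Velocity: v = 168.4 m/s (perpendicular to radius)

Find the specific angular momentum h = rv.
r = 39.46 Gm = 3.946 × 10^10 m
v = 168.4 m/s
h = rv = 3.946 × 10^10 × 168.4 = 6.64506 × 10^12 m²/s ≈ 6.645 × 10^12 m²/s

Final answer: h = 6.645 × 10^12 m²/s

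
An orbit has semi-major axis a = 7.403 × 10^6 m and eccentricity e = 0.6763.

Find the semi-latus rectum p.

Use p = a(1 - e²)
a = 7.403 × 10^6 m
e = 0.6763,  e² = 0.457382,  1 − e² = 0.542618
p = a(1 − e²) = 7.403 × 10^6 m × 0.542618 = 4.017 × 10^6 m ≈ 4.017 × 10^6 m

Final answer: p = 4.017 × 10^6 m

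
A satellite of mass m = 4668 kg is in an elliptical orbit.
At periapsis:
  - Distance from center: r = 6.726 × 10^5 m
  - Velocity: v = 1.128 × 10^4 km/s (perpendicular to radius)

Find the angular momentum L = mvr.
r = 6.726 × 10^5 m
v = 1.128 × 10^4 km/s = 1.128 × 10^7 m/s
vr = 1.128 × 10^7 × 672600 = 7.58693 × 10^12 m²/s
L = m × vr = 4668 × 7.58693 × 10^12 = 3.54158 × 10^16 kg·m²/s ≈ 3.542 × 10^16 kg·m²/s

Final answer: L = 3.542 × 10^16 kg·m²/s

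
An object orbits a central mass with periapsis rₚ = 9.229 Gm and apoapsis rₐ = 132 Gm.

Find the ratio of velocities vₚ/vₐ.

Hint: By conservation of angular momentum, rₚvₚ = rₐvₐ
rₚ = 9.229 Gm = 9.229 × 10^9 m
rₐ = 132 Gm = 1.32 × 10^11 m
rₚvₚ = rₐvₐ  ⇒  vₚ/vₐ = rₐ/rₚ
vₚ/vₐ = (1.32 × 10^11) / (9.229 × 10^9) = 14.3027

Final answer: vₚ/vₐ = 14.3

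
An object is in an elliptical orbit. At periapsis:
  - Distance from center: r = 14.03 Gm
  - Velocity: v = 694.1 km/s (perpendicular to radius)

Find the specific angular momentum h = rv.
r = 14.03 Gm = 1.403 × 10^10 m
v = 694.1 km/s = 694100 m/s
h = rv = 1.403 × 10^10 × 694100 = 9.73822 × 10^15 m²/s ≈ 9.738 × 10^15 m²/s

Final answer: h = 9.738 × 10^15 m²/s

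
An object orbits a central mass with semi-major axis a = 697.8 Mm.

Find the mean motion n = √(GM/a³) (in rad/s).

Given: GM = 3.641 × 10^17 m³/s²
a = 697.8 Mm = 6.978 × 10^8 m
GM = 3.641 × 10^17 m³/s²
a³ = 3.39776 × 10^26 m³
GM/a³ = (3.641 × 10^17) / (3.39776 × 10^26) = 1.07159 × 10^-9 s⁻²
n = √(GM/a³) = 3.27351 × 10^-5 rad/s ≈ 3.274 × 10^-5 rad/s

Final answer: n = 3.274 × 10^-5 rad/s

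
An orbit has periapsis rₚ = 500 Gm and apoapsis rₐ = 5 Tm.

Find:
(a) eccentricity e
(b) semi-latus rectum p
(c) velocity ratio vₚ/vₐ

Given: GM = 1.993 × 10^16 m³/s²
rₚ = 500 Gm = 5 × 10^11 m
rₐ = 5 Tm = 5 × 10^12 m
GM = 1.993 × 10^16 m³/s²
a = (rₚ + rₐ)/2 = 2.75 × 10^12 m
e = (rₐ − rₚ)/(rₐ + rₚ) = (4.5 × 10^12) / (5.5 × 10^12) = 0.818182
(a) e = 0.818182 ≈ 0.8182
(b) 1 − e² = 0.330579;  p = a(1 − e²) = 2.75 × 10^12 × 0.330579 = 9.09091 × 10^11 m ≈ 909.1 Gm
(c) vₚ/vₐ = rₐ/rₚ (angular momentum) = (5 × 10^12) / (5 × 10^11) = 10 ≈ 10

Final answer:
(a) eccentricity e = 0.8182
(b) semi-latus rectum p = 909.1 Gm
(c) velocity ratio vₚ/vₐ = 10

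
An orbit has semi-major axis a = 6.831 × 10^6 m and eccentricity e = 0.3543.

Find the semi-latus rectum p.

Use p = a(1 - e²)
a = 6.831 × 10^6 m
e = 0.3543,  e² = 0.125528,  1 − e² = 0.874472
p = a(1 − e²) = 6.831 × 10^6 m × 0.874472 = 5.97351 × 10^6 m ≈ 5.974 × 10^6 m

Final answer: p = 5.974 × 10^6 m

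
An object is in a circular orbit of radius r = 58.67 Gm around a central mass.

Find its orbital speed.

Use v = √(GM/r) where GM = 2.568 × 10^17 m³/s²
r = 58.67 Gm = 5.867 × 10^10 m
GM = 2.568 × 10^17 m³/s²
GM/r = (2.568 × 10^17) / (5.867 × 10^10) = 4.37702 × 10^6 m²/s²
v = √(GM/r) = 2092.13 m/s ≈ 2.092 km/s

Final answer: 2.092 km/s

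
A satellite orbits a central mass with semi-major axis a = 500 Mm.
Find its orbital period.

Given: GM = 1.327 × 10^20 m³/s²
a = 500 Mm = 5 × 10^8 m
GM = 1.327 × 10^20 m³/s²
a³ = 1.25 × 10^26 m³
T = 2π √(a³/GM) = 2π √((1.25 × 10^26) / (1.327 × 10^20)) = 2π × 970.554 s
T = 6098.17 s ≈ 1.694 hours

Final answer: 1.694 hours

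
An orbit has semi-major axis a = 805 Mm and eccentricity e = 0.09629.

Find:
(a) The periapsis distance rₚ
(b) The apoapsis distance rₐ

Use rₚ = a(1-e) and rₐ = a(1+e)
a = 805 Mm = 8.05 × 10^8 m
e = 0.09629:  1 − e = 0.90371,  1 + e = 1.09629
(a) rₚ = a(1 − e) = 8.05 × 10^8 m × 0.90371 = 7.27487 × 10^8 m ≈ 727.5 Mm
(b) rₐ = a(1 + e) = 8.05 × 10^8 m × 1.09629 = 8.82513 × 10^8 m ≈ 882.5 Mm

Final answer:
(a) rₚ = 727.5 Mm
(b) rₐ = 882.5 Mm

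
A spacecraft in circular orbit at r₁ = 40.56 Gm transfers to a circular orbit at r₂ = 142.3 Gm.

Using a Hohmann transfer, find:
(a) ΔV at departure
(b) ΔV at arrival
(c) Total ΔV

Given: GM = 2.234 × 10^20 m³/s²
r₁ = 40.56 Gm = 4.056 × 10^10 m
r₂ = 142.3 Gm = 1.423 × 10^11 m
GM = 2.234 × 10^20 m³/s²
Transfer ellipse: a_t = (r₁ + r₂)/2 = 9.143 × 10^10 m
Circular speed at r₁: v₁ = √(GM/r₁) = 74215.2 m/s
Transfer speed at r₁ (periapsis): v₁ₜ = √(GM(2/r₁ − 1/a_t)) = 92587.1 m/s
(a) ΔV₁ = v₁ₜ − v₁ = 18372 m/s ≈ 18.37 km/s
Circular speed at r₂: v₂ = √(GM/r₂) = 39622.3 m/s
Transfer speed at r₂ (apoapsis): v₂ₜ = √(GM(2/r₂ − 1/a_t)) = 26390.3 m/s
(b) ΔV₂ = v₂ − v₂ₜ = 13232 m/s ≈ 13.23 km/s
(c) ΔV_total = ΔV₁ + ΔV₂ = 31604 m/s ≈ 31.6 km/s

Final answer:
(a) ΔV₁ = 18.37 km/s
(b) ΔV₂ = 13.23 km/s
(c) ΔV_total = 31.6 km/s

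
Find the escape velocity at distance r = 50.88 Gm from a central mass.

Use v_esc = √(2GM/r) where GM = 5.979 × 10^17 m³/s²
r = 50.88 Gm = 5.088 × 10^10 m
GM = 5.979 × 10^17 m³/s²
2GM/r = 2 × (5.979 × 10^17) / (5.088 × 10^10) = 2.35024 × 10^7 m²/s²
v_esc = √(2GM/r) = 4847.92 m/s ≈ 4.848 km/s

Final answer: 4.848 km/s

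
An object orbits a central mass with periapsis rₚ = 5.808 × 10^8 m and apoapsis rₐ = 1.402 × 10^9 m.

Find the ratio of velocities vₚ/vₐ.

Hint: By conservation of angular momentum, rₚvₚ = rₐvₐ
rₚ = 5.808 × 10^8 m
rₐ = 1.402 × 10^9 m
rₚvₚ = rₐvₐ  ⇒  vₚ/vₐ = rₐ/rₚ
vₚ/vₐ = (1.402 × 10^9) / (5.808 × 10^8) = 2.41391

Final answer: vₚ/vₐ = 2.414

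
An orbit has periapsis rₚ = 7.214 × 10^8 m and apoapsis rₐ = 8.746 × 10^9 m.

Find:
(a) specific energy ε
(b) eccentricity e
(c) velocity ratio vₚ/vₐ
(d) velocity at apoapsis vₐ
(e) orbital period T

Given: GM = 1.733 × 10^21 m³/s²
rₚ = 7.214 × 10^8 m
rₐ = 8.746 × 10^9 m
GM = 1.733 × 10^21 m³/s²
a = (rₚ + rₐ)/2 = 4.7337 × 10^9 m
e = (rₐ − rₚ)/(rₐ + rₚ) = (8.0246 × 10^9) / (9.4674 × 10^9) = 0.847603
(a) 2a = 9.4674 × 10^9 m;  ε = −GM/(2a) = -1.83049 × 10^11 J/kg ≈ -183 GJ/kg
(b) e = 0.847603 ≈ 0.8476
(c) vₚ/vₐ = rₐ/rₚ (angular momentum) = (8.746 × 10^9) / (7.214 × 10^8) = 12.1236 ≈ 12.12
(d) vₐ² = GM (2/rₐ − 1/a) = 1.733 × 10^21 × (2.28676 × 10^-10 − 2.11251 × 10^-10) = 3.0197 × 10^10 m²/s²;  vₐ = 173773 m/s ≈ 173.8 km/s
(e) a³ = 1.06072 × 10^29 m³;  T = 2π √(a³/GM) = 2π × 7823.51 s = 49156.6 s ≈ 13.65 hours

Final answer:
(a) specific energy ε = -183 GJ/kg
(b) eccentricity e = 0.8476
(c) velocity ratio vₚ/vₐ = 12.12
(d) velocity at apoapsis vₐ = 173.8 km/s
(e) orbital period T = 13.65 hours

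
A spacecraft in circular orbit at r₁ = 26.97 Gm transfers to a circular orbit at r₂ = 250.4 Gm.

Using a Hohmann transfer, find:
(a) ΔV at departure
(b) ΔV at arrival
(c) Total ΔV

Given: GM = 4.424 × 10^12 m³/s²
r₁ = 26.97 Gm = 2.697 × 10^10 m
r₂ = 250.4 Gm = 2.504 × 10^11 m
GM = 4.424 × 10^12 m³/s²
Transfer ellipse: a_t = (r₁ + r₂)/2 = 1.38685 × 10^11 m
Circular speed at r₁: v₁ = √(GM/r₁) = 12.8076 m/s
Transfer speed at r₁ (periapsis): v₁ₜ = √(GM(2/r₁ − 1/a_t)) = 17.2095 m/s
(a) ΔV₁ = v₁ₜ − v₁ = 4.40197 m/s ≈ 4.402 m/s
Circular speed at r₂: v₂ = √(GM/r₂) = 4.2033 m/s
Transfer speed at r₂ (apoapsis): v₂ₜ = √(GM(2/r₂ − 1/a_t)) = 1.8536 m/s
(b) ΔV₂ = v₂ − v₂ₜ = 2.3497 m/s ≈ 2.35 m/s
(c) ΔV_total = ΔV₁ + ΔV₂ = 6.75167 m/s ≈ 6.752 m/s

Final answer:
(a) ΔV₁ = 4.402 m/s
(b) ΔV₂ = 2.35 m/s
(c) ΔV_total = 6.752 m/s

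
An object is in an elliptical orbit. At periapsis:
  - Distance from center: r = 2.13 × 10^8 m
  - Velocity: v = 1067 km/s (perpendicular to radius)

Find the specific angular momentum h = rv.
r = 2.13 × 10^8 m
v = 1067 km/s = 1.067 × 10^6 m/s
h = rv = 2.13 × 10^8 × 1.067 × 10^6 = 2.27271 × 10^14 m²/s ≈ 2.273 × 10^14 m²/s

Final answer: h = 2.273 × 10^14 m²/s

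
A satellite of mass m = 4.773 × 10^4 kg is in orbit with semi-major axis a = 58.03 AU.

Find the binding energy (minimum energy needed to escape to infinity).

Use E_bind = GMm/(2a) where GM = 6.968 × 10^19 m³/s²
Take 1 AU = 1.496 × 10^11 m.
a = 58.03 AU = 8.68129 × 10^12 m
GM = 6.968 × 10^19 m³/s²
m = 4.773 × 10^4 kg
GMm = 6.968 × 10^19 × 47730 = 3.32583 × 10^24 m³·kg/s²
2a = 1.73626 × 10^13 m
E_bind = GMm/(2a) = 1.91551 × 10^11 J ≈ 191.6 GJ

Final answer: 191.6 GJ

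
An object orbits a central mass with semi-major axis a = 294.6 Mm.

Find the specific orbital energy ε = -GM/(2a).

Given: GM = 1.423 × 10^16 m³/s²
a = 294.6 Mm = 2.946 × 10^8 m
GM = 1.423 × 10^16 m³/s²
2a = 5.892 × 10^8 m
ε = −GM/(2a) = -2.41514 × 10^7 J/kg ≈ -24.15 MJ/kg

Final answer: -24.15 MJ/kg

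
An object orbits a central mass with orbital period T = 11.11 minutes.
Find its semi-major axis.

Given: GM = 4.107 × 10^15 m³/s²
T = 11.11 minutes = 666.6 s
GM = 4.107 × 10^15 m³/s²
Kepler's third law: a³ = GM T² / (4π²)
T² = 444356 s²
a³ = (4.107 × 10^15) × 444356 / (4π²) = 4.6227 × 10^19 m³
a = (a³)^(1/3) = 3.58893 × 10^6 m ≈ 3.589 × 10^6 m

Final answer: 3.589 × 10^6 m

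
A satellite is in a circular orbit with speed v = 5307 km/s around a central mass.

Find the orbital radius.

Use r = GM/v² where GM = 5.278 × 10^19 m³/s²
v = 5307 km/s = 5.307 × 10^6 m/s
GM = 5.278 × 10^19 m³/s²
v² = 2.81642 × 10^13 m²/s²
r = GM/v² = (5.278 × 10^19) / (2.81642 × 10^13) = 1.87401 × 10^6 m ≈ 1.874 Mm

Final answer: 1.874 Mm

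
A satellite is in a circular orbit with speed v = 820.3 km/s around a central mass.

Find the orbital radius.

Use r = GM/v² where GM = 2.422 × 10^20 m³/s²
v = 820.3 km/s = 820300 m/s
GM = 2.422 × 10^20 m³/s²
v² = 6.72892 × 10^11 m²/s²
r = GM/v² = (2.422 × 10^20) / (6.72892 × 10^11) = 3.59939 × 10^8 m ≈ 3.599 × 10^8 m

Final answer: 3.599 × 10^8 m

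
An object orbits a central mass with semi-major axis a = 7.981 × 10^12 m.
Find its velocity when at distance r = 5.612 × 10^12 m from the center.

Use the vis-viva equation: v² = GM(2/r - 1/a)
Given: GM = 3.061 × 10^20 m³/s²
a = 7.981 × 10^12 m
r = 5.612 × 10^12 m
GM = 3.061 × 10^20 m³/s²
2/r − 1/a = 3.56379 × 10^-13 − 1.25298 × 10^-13 = 2.31082 × 10^-13 m⁻¹
v² = GM (2/r − 1/a) = 7.07341 × 10^7 m²/s²
v = 8410.36 m/s ≈ 8.41 km/s

Final answer: 8.41 km/s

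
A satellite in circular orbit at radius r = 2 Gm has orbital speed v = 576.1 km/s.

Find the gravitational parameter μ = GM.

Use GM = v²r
r = 2 Gm = 2 × 10^9 m
v = 576.1 km/s = 576100 m/s
v² = 3.31891 × 10^11 m²/s²
GM = v²r = 3.31891 × 10^11 × 2 × 10^9 = 6.63782 × 10^20 m³/s²
GM ≈ 6.638 × 10^20 m³/s²

Final answer: GM = 6.638 × 10^20 m³/s²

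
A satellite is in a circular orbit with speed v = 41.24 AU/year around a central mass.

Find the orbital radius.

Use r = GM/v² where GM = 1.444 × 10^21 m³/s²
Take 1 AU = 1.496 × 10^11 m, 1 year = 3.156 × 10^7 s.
v = 41.24 AU/year = 195485 m/s
GM = 1.444 × 10^21 m³/s²
v² = 3.82144 × 10^10 m²/s²
r = GM/v² = (1.444 × 10^21) / (3.82144 × 10^10) = 3.77868 × 10^10 m ≈ 0.2526 AU

Final answer: 0.2526 AU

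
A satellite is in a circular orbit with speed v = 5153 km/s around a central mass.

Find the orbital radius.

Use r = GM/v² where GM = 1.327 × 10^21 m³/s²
v = 5153 km/s = 5.153 × 10^6 m/s
GM = 1.327 × 10^21 m³/s²
v² = 2.65534 × 10^13 m²/s²
r = GM/v² = (1.327 × 10^21) / (2.65534 × 10^13) = 4.99748 × 10^7 m ≈ 49.97 Mm

Final answer: 49.97 Mm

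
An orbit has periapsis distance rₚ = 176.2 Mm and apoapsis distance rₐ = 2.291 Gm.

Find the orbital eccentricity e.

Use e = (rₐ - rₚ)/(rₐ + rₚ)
rₚ = 176.2 Mm = 1.762 × 10^8 m
rₐ = 2.291 Gm = 2.291 × 10^9 m
rₐ − rₚ = 2.1148 × 10^9 m
rₐ + rₚ = 2.4672 × 10^9 m
e = (rₐ − rₚ)/(rₐ + rₚ) = 0.857166

Final answer: e = 0.8572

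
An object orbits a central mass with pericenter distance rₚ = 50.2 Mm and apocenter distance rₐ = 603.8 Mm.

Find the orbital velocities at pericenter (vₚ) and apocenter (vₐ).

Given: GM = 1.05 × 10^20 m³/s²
rₚ = 50.2 Mm = 5.02 × 10^7 m
rₐ = 603.8 Mm = 6.038 × 10^8 m
GM = 1.05 × 10^20 m³/s²
a = (rₚ + rₐ)/2 = 3.27 × 10^8 m
Vis-viva: v² = GM (2/r − 1/a)
vₚ² = 1.05 × 10^20 × (3.98406 × 10^-8 − 3.0581 × 10^-9) = 3.86217 × 10^12 m²/s²
vₚ = 1.96524 × 10^6 m/s ≈ 1965 km/s
vₐ² = 1.05 × 10^20 × (3.31236 × 10^-9 − 3.0581 × 10^-9) = 2.66964 × 10^10 m²/s²
vₐ = 163390 m/s ≈ 163.4 km/s

Final answer: vₚ = 1965 km/s, vₐ = 163.4 km/s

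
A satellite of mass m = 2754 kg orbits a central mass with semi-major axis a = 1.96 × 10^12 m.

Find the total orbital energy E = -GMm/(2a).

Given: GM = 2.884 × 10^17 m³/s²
a = 1.96 × 10^12 m
GM = 2.884 × 10^17 m³/s²
2a = 3.92 × 10^12 m
GMm = 2.884 × 10^17 × 2754 = 7.94254 × 10^20 m³·kg/s²
E = −GMm/(2a) = -2.02616 × 10^8 J ≈ -202.6 MJ

Final answer: -202.6 MJ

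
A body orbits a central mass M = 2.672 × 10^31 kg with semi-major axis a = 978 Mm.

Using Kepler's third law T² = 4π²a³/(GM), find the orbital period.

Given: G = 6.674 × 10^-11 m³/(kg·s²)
M = 2.672 × 10^31 kg
GM = G × M = 6.674 × 10^-11 × 2.672 × 10^31 = 1.78329 × 10^21 m³/s²
a = 978 Mm = 9.78 × 10^8 m
a³ = 9.35441 × 10^26 m³
T = 2π √(a³/GM) = 2π √((9.35441 × 10^26) / (1.78329 × 10^21)) = 2π × 724.264 s
T = 4550.69 s ≈ 1.264 hours

Final answer: 1.264 hours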